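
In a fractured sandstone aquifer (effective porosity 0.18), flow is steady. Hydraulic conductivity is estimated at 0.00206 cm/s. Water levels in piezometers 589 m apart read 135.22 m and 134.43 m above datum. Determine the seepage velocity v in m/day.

Convert K: 0.00206 cm/s × 864 = 1.780 m/day.
Hydraulic gradient i = (135.22 − 134.43) / 589 = 0.79 / 589 = 0.001341.
Darcy flux q = K · i = 1.780 × 0.001341 = 0.002387 m/day.
Seepage velocity v = q / n_e = 0.002387 / 0.18 = 0.01326 m/day.

0.0133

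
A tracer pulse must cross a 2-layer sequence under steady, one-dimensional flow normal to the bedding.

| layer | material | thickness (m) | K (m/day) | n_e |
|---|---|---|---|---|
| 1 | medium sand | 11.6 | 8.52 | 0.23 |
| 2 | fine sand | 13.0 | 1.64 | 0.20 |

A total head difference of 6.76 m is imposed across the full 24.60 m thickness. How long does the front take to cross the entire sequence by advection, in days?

With flow normal to the layers, continuity requires the same specific discharge q through every layer.
Σ(b_i/K_i) = 11.6/8.52 + 13.0/1.64 = 9.288 d.
q = Δh / Σ(b_i/K_i) = 6.76 / 9.288 = 0.7278 m/day.
In each layer the seepage velocity is v_i = q/n_i, so the layer transit time is t_i = b_i·n_i / q:
  layer 1 (medium sand): t_1 = 11.6 × 0.23 / 0.7278 = 3.666 d
  layer 2 (fine sand): t_2 = 13.0 × 0.20 / 0.7278 = 3.572 d
Total t = Σ t_i = 7.238 days.

7.24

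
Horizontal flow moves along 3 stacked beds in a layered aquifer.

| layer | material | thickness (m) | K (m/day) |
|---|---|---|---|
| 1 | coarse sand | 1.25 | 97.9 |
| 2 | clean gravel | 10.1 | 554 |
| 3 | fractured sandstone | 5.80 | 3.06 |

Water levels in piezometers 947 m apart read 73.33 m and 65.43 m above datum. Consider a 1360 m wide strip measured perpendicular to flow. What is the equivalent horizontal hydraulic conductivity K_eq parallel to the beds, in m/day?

334

Flow is parallel to layering, so each bed carries its own Darcy discharge and the transmissivities add.
Σ(K_i·b_i) = 97.9×1.25 + 554×10.1 + 3.06×5.80 = 5736 m²/day.
Total thickness b = 17.15 m, so K_eq = Σ(K_i·b_i)/b = 334.4 m/day.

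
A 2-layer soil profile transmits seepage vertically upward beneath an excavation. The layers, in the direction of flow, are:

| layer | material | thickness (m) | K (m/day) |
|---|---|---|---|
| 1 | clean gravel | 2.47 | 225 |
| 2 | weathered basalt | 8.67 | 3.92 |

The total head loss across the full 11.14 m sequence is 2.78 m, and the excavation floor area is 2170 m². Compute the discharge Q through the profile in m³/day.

2710

Flow is perpendicular to layering, so the layers act in series and the equivalent K is the thickness-weighted harmonic mean.
Total thickness L = 2.47 + 8.67 = 11.14 m.
Σ(b_i/K_i) = 2.47/225 + 8.67/3.92 = 2.223 d.
K_eq = L / Σ(b_i/K_i) = 11.14 / 2.223 = 5.012 m/day.
Q = K_eq · A · (Δh/L) = 5.012 × 2170 × (2.78/11.14) = 2714 m³/day.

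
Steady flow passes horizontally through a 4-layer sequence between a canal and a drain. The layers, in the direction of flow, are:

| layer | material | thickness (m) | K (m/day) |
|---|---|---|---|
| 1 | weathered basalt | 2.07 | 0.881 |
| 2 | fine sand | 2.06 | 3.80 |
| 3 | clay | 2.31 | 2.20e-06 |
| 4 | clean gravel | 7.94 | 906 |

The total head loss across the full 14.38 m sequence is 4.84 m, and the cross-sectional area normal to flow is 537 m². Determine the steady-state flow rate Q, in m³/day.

0.00248

Flow is perpendicular to layering, so the layers act in series and the equivalent K is the thickness-weighted harmonic mean.
Total thickness L = 2.07 + 2.06 + 2.31 + 7.94 = 14.38 m.
Σ(b_i/K_i) = 2.07/0.881 + 2.06/3.80 + 2.31/2.20e-06 + 7.94/906 = 1.050e+06 d.
K_eq = L / Σ(b_i/K_i) = 14.38 / 1.050e+06 = 1.370e-05 m/day.
Q = K_eq · A · (Δh/L) = 1.370e-05 × 537 × (4.84/14.38) = 0.002475 m³/day.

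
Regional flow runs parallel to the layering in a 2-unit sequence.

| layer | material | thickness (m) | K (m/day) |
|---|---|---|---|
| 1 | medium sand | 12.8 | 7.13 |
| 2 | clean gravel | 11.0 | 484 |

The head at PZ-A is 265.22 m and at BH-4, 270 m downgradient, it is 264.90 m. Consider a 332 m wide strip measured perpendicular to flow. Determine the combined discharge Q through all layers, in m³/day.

Flow is parallel to layering, so each bed carries its own Darcy discharge and the transmissivities add.
Σ(K_i·b_i) = 7.13×12.8 + 484×11.0 = 5415 m²/day.
Hydraulic gradient i = (265.22 − 264.90) / 270 = 0.32 / 270 = 0.001185.
Q = Σ(K_i·b_i) · W · i = 5415 × 332 × 0.001185 = 2131 m³/day.

2130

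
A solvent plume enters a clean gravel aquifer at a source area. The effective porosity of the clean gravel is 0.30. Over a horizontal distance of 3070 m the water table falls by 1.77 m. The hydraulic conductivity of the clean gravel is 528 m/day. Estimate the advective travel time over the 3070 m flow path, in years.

8.28

Hydraulic gradient i = Δh / L = 1.77 / 3070 = 0.0005765.
Darcy flux q = K · i = 528.0 × 0.0005765 = 0.3044 m/day.
Seepage velocity v = q / n_e = 0.3044 / 0.30 = 1.015 m/day.
Travel time t = L / v = 3070 / 1.015 = 3025 days = 8.283 years.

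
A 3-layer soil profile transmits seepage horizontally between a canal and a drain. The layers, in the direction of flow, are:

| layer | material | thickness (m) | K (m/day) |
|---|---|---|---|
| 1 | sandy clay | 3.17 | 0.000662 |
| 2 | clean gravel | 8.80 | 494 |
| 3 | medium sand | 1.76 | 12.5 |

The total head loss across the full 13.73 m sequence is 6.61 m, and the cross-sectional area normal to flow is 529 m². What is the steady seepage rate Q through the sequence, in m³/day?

0.730

Flow is perpendicular to layering, so the layers act in series and the equivalent K is the thickness-weighted harmonic mean.
Total thickness L = 3.17 + 8.80 + 1.76 = 13.73 m.
Σ(b_i/K_i) = 3.17/0.000662 + 8.80/494 + 1.76/12.5 = 4789 d.
K_eq = L / Σ(b_i/K_i) = 13.73 / 4789 = 0.002867 m/day.
Q = K_eq · A · (Δh/L) = 0.002867 × 529 × (6.61/13.73) = 0.7302 m³/day.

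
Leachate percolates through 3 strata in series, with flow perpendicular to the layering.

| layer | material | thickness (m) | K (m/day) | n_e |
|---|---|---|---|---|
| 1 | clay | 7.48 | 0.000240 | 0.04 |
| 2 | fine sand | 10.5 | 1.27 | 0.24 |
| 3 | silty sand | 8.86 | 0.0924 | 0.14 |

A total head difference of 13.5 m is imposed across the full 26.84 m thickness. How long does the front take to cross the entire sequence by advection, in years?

25.7

With flow normal to the layers, continuity requires the same specific discharge q through every layer.
Σ(b_i/K_i) = 7.48/0.000240 + 10.5/1.27 + 8.86/0.0924 = 31271 d.
q = Δh / Σ(b_i/K_i) = 13.5 / 31271 = 0.0004317 m/day.
In each layer the seepage velocity is v_i = q/n_i, so the layer transit time is t_i = b_i·n_i / q:
  layer 1 (clay): t_1 = 7.48 × 0.04 / 0.0004317 = 693.1 d
  layer 2 (fine sand): t_2 = 10.5 × 0.24 / 0.0004317 = 5837 d
  layer 3 (silty sand): t_3 = 8.86 × 0.14 / 0.0004317 = 2873 d
Total t = Σ t_i = 9403 days = 25.75 years.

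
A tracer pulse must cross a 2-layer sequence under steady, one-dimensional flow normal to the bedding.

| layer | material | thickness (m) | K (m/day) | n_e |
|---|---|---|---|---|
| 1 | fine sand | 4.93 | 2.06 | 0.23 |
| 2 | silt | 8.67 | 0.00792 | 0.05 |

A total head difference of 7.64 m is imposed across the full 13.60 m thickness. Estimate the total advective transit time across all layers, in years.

0.616

With flow normal to the layers, continuity requires the same specific discharge q through every layer.
Σ(b_i/K_i) = 4.93/2.06 + 8.67/0.00792 = 1097 d.
q = Δh / Σ(b_i/K_i) = 7.64 / 1097 = 0.006964 m/day.
In each layer the seepage velocity is v_i = q/n_i, so the layer transit time is t_i = b_i·n_i / q:
  layer 1 (fine sand): t_1 = 4.93 × 0.23 / 0.006964 = 162.8 d
  layer 2 (silt): t_2 = 8.67 × 0.05 / 0.006964 = 62.25 d
Total t = Σ t_i = 225.1 days = 0.6162 years.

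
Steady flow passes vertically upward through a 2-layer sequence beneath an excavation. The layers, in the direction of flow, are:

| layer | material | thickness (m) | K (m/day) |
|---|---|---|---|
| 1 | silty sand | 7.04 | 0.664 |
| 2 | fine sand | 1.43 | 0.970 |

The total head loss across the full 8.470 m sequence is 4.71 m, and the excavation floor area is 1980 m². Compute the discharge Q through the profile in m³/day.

772

Flow is perpendicular to layering, so the layers act in series and the equivalent K is the thickness-weighted harmonic mean.
Total thickness L = 7.04 + 1.43 = 8.470 m.
Σ(b_i/K_i) = 7.04/0.664 + 1.43/0.970 = 12.08 d.
K_eq = L / Σ(b_i/K_i) = 8.470 / 12.08 = 0.7014 m/day.
Q = K_eq · A · (Δh/L) = 0.7014 × 1980 × (4.71/8.470) = 772.2 m³/day.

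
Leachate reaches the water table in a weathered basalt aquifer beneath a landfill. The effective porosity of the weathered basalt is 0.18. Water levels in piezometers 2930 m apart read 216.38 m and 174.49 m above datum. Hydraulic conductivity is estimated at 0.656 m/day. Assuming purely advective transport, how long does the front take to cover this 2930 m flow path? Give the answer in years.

154

Hydraulic gradient i = (216.38 − 174.49) / 2930 = 41.89 / 2930 = 0.01430.
Darcy flux q = K · i = 0.6560 × 0.01430 = 0.009379 m/day.
Seepage velocity v = q / n_e = 0.009379 / 0.18 = 0.05210 m/day.
Travel time t = L / v = 2930 / 0.05210 = 56233 days = 154.0 years.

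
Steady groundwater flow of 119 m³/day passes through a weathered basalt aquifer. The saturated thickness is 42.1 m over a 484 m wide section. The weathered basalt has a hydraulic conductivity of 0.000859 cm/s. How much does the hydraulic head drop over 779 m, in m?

6.13

Convert K: 0.000859 cm/s × 864 = 0.7422 m/day.
Cross-sectional area A = 484 × 42.1 = 20376 m².
From Q = K·A·i, i = Q / (K·A) = 119 / (0.7422 × 20376) = 0.007869.
Head loss Δh = i · L = 0.007869 × 779 = 6.130 m.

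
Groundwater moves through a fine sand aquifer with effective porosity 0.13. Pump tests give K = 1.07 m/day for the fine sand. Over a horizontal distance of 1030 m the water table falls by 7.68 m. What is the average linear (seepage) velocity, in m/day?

Hydraulic gradient i = Δh / L = 7.68 / 1030 = 0.007456.
Darcy flux q = K · i = 1.070 × 0.007456 = 0.007978 m/day.
Seepage velocity v = q / n_e = 0.007978 / 0.13 = 0.06137 m/day.

0.0614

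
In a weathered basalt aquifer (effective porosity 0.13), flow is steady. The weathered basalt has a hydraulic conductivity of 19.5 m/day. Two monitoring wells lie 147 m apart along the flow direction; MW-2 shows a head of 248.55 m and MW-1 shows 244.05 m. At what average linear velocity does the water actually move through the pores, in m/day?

4.59

Hydraulic gradient i = (248.55 − 244.05) / 147 = 4.5 / 147 = 0.03061.
Darcy flux q = K · i = 19.50 × 0.03061 = 0.5969 m/day.
Seepage velocity v = q / n_e = 0.5969 / 0.13 = 4.592 m/day.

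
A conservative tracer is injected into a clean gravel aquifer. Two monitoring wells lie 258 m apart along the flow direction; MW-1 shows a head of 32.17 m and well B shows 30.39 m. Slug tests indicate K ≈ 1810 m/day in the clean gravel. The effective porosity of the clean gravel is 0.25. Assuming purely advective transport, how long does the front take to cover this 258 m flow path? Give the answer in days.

Hydraulic gradient i = (32.17 − 30.39) / 258 = 1.78 / 258 = 0.006899.
Darcy flux q = K · i = 1810 × 0.006899 = 12.49 m/day.
Seepage velocity v = q / n_e = 12.49 / 0.25 = 49.95 m/day.
Travel time t = L / v = 258 / 49.95 = 5.165 days.

5.17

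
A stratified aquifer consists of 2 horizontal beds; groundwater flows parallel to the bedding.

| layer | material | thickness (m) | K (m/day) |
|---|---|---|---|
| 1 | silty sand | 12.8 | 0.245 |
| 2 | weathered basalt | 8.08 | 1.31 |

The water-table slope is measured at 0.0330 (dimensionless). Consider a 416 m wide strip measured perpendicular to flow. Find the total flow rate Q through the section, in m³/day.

Flow is parallel to layering, so each bed carries its own Darcy discharge and the transmissivities add.
Σ(K_i·b_i) = 0.245×12.8 + 1.31×8.08 = 13.72 m²/day.
Hydraulic gradient i = 0.0330.
Q = Σ(K_i·b_i) · W · i = 13.72 × 416 × 0.03300 = 188.4 m³/day.

188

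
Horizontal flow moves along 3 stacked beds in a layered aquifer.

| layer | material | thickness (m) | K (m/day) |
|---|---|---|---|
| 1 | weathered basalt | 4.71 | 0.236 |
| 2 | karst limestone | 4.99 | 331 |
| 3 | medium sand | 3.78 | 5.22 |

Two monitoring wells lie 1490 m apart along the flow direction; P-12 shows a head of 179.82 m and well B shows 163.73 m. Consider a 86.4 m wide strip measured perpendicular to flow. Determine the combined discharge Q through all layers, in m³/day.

1560

Flow is parallel to layering, so each bed carries its own Darcy discharge and the transmissivities add.
Σ(K_i·b_i) = 0.236×4.71 + 331×4.99 + 5.22×3.78 = 1673 m²/day.
Hydraulic gradient i = (179.82 − 163.73) / 1490 = 16.09 / 1490 = 0.01080.
Q = Σ(K_i·b_i) · W · i = 1673 × 86.4 × 0.01080 = 1560 m³/day.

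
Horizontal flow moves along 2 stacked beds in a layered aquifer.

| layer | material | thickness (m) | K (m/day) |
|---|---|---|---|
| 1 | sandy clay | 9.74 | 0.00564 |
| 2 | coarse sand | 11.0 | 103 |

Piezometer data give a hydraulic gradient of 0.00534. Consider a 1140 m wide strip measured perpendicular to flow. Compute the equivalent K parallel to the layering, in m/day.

Flow is parallel to layering, so each bed carries its own Darcy discharge and the transmissivities add.
Σ(K_i·b_i) = 0.00564×9.74 + 103×11.0 = 1133 m²/day.
Total thickness b = 20.74 m, so K_eq = Σ(K_i·b_i)/b = 54.63 m/day.

54.6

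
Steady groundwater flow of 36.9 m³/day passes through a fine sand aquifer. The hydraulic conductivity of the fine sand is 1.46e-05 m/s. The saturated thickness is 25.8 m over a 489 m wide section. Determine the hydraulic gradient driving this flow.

0.00232

Convert K: 1.46e-05 m/s × 86400 = 1.261 m/day.
Cross-sectional area A = 489 × 25.8 = 12616 m².
From Q = K·A·i, i = Q / (K·A) = 36.9 / (1.261 × 12616) = 0.002319.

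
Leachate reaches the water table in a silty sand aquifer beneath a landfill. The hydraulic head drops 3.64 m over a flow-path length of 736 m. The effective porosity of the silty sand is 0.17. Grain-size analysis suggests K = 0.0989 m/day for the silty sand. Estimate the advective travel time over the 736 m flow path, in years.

Hydraulic gradient i = Δh / L = 3.64 / 736 = 0.004946.
Darcy flux q = K · i = 0.09890 × 0.004946 = 0.0004891 m/day.
Seepage velocity v = q / n_e = 0.0004891 / 0.17 = 0.002877 m/day.
Travel time t = L / v = 736 / 0.002877 = 2.558e+05 days = 700.4 years.

700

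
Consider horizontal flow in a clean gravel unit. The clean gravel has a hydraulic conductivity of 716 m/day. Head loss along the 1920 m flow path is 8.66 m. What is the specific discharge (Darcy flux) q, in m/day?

3.23

Hydraulic gradient i = Δh / L = 8.66 / 1920 = 0.004510.
Specific discharge q = K · i = 716.0 × 0.004510 = 3.229 m/day.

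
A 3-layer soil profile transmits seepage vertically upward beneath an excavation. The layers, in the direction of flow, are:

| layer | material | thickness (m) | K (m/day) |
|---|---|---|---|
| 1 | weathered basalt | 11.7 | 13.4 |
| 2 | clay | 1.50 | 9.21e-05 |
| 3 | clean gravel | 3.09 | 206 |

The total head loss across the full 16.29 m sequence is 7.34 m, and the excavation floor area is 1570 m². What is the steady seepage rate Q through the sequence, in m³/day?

Flow is perpendicular to layering, so the layers act in series and the equivalent K is the thickness-weighted harmonic mean.
Total thickness L = 11.7 + 1.50 + 3.09 = 16.29 m.
Σ(b_i/K_i) = 11.7/13.4 + 1.50/9.21e-05 + 3.09/206 = 16288 d.
K_eq = L / Σ(b_i/K_i) = 16.29 / 16288 = 0.001000 m/day.
Q = K_eq · A · (Δh/L) = 0.001000 × 1570 × (7.34/16.29) = 0.7075 m³/day.

0.708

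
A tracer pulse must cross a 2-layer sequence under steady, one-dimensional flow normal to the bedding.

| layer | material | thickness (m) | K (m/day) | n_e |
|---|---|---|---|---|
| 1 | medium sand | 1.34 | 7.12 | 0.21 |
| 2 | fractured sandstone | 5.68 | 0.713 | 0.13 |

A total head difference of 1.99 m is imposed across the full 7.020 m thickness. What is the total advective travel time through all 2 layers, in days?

With flow normal to the layers, continuity requires the same specific discharge q through every layer.
Σ(b_i/K_i) = 1.34/7.12 + 5.68/0.713 = 8.155 d.
q = Δh / Σ(b_i/K_i) = 1.99 / 8.155 = 0.2440 m/day.
In each layer the seepage velocity is v_i = q/n_i, so the layer transit time is t_i = b_i·n_i / q:
  layer 1 (medium sand): t_1 = 1.34 × 0.21 / 0.2440 = 1.153 d
  layer 2 (fractured sandstone): t_2 = 5.68 × 0.13 / 0.2440 = 3.026 d
Total t = Σ t_i = 4.179 days.

4.18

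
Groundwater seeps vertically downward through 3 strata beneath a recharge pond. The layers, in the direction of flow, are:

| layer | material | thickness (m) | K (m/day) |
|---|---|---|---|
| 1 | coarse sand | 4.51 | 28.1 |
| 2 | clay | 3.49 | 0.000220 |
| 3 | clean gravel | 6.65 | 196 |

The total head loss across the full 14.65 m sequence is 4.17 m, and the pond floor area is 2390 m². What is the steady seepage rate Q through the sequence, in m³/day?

Flow is perpendicular to layering, so the layers act in series and the equivalent K is the thickness-weighted harmonic mean.
Total thickness L = 4.51 + 3.49 + 6.65 = 14.65 m.
Σ(b_i/K_i) = 4.51/28.1 + 3.49/0.000220 + 6.65/196 = 15864 d.
K_eq = L / Σ(b_i/K_i) = 14.65 / 15864 = 0.0009235 m/day.
Q = K_eq · A · (Δh/L) = 0.0009235 × 2390 × (4.17/14.65) = 0.6282 m³/day.

0.628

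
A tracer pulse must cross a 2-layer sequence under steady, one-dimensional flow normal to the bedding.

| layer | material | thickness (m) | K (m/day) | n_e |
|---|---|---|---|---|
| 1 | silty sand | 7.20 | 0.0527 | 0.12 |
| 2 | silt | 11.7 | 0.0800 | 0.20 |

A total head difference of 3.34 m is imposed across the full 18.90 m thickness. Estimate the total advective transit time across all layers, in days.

With flow normal to the layers, continuity requires the same specific discharge q through every layer.
Σ(b_i/K_i) = 7.20/0.0527 + 11.7/0.0800 = 282.9 d.
q = Δh / Σ(b_i/K_i) = 3.34 / 282.9 = 0.01181 m/day.
In each layer the seepage velocity is v_i = q/n_i, so the layer transit time is t_i = b_i·n_i / q:
  layer 1 (silty sand): t_1 = 7.20 × 0.12 / 0.01181 = 73.17 d
  layer 2 (silt): t_2 = 11.7 × 0.20 / 0.01181 = 198.2 d
Total t = Σ t_i = 271.4 days.

271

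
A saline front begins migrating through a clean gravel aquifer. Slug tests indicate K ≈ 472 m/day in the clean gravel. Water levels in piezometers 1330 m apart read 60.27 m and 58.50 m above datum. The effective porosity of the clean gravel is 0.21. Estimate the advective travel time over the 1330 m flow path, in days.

Hydraulic gradient i = (60.27 − 58.50) / 1330 = 1.77 / 1330 = 0.001331.
Darcy flux q = K · i = 472.0 × 0.001331 = 0.6282 m/day.
Seepage velocity v = q / n_e = 0.6282 / 0.21 = 2.991 m/day.
Travel time t = L / v = 1330 / 2.991 = 444.6 days.

445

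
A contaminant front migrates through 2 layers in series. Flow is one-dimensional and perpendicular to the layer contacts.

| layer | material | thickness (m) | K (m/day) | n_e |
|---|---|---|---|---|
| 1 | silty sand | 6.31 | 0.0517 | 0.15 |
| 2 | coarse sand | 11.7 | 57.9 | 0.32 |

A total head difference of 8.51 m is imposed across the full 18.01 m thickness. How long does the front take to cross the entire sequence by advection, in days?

67.4

With flow normal to the layers, continuity requires the same specific discharge q through every layer.
Σ(b_i/K_i) = 6.31/0.0517 + 11.7/57.9 = 122.3 d.
q = Δh / Σ(b_i/K_i) = 8.51 / 122.3 = 0.06961 m/day.
In each layer the seepage velocity is v_i = q/n_i, so the layer transit time is t_i = b_i·n_i / q:
  layer 1 (silty sand): t_1 = 6.31 × 0.15 / 0.06961 = 13.60 d
  layer 2 (coarse sand): t_2 = 11.7 × 0.32 / 0.06961 = 53.79 d
Total t = Σ t_i = 67.38 days.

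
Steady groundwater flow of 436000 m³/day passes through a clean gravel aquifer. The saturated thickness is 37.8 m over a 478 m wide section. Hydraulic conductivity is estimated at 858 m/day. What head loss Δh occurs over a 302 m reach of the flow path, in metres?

8.49

Cross-sectional area A = 478 × 37.8 = 18068 m².
From Q = K·A·i, i = Q / (K·A) = 436000 / (858.0 × 18068) = 0.02812.
Head loss Δh = i · L = 0.02812 × 302 = 8.493 m.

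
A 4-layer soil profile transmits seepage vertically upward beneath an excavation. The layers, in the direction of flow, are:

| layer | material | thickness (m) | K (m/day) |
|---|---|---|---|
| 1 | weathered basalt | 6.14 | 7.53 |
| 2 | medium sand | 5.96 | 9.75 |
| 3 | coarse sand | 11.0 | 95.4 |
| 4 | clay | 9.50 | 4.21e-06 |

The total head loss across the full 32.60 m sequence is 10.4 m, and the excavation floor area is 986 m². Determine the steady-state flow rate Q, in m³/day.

Flow is perpendicular to layering, so the layers act in series and the equivalent K is the thickness-weighted harmonic mean.
Total thickness L = 6.14 + 5.96 + 11.0 + 9.50 = 32.60 m.
Σ(b_i/K_i) = 6.14/7.53 + 5.96/9.75 + 11.0/95.4 + 9.50/4.21e-06 = 2.257e+06 d.
K_eq = L / Σ(b_i/K_i) = 32.60 / 2.257e+06 = 1.445e-05 m/day.
Q = K_eq · A · (Δh/L) = 1.445e-05 × 986 × (10.4/32.60) = 0.004544 m³/day.

0.00454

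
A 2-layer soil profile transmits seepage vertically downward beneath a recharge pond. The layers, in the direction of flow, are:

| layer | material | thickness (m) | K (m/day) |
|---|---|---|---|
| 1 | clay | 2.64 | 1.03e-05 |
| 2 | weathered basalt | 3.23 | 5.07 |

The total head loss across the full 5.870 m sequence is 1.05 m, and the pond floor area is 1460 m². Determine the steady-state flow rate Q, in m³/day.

Flow is perpendicular to layering, so the layers act in series and the equivalent K is the thickness-weighted harmonic mean.
Total thickness L = 2.64 + 3.23 = 5.870 m.
Σ(b_i/K_i) = 2.64/1.03e-05 + 3.23/5.07 = 2.563e+05 d.
K_eq = L / Σ(b_i/K_i) = 5.870 / 2.563e+05 = 2.290e-05 m/day.
Q = K_eq · A · (Δh/L) = 2.290e-05 × 1460 × (1.05/5.870) = 0.005981 m³/day.

0.00598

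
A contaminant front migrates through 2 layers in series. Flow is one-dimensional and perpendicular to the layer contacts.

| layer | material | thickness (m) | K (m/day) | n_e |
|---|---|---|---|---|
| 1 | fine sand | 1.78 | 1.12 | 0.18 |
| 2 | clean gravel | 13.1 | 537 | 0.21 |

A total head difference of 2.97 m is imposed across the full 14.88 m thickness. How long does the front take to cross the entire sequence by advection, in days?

With flow normal to the layers, continuity requires the same specific discharge q through every layer.
Σ(b_i/K_i) = 1.78/1.12 + 13.1/537 = 1.614 d.
q = Δh / Σ(b_i/K_i) = 2.97 / 1.614 = 1.841 m/day.
In each layer the seepage velocity is v_i = q/n_i, so the layer transit time is t_i = b_i·n_i / q:
  layer 1 (fine sand): t_1 = 1.78 × 0.18 / 1.841 = 0.1741 d
  layer 2 (clean gravel): t_2 = 13.1 × 0.21 / 1.841 = 1.495 d
Total t = Σ t_i = 1.669 days.

1.67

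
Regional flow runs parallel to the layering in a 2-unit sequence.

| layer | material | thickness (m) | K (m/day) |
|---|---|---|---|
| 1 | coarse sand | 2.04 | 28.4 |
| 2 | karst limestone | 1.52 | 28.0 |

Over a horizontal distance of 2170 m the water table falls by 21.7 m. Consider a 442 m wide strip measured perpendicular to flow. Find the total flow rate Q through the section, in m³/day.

444

Flow is parallel to layering, so each bed carries its own Darcy discharge and the transmissivities add.
Σ(K_i·b_i) = 28.4×2.04 + 28.0×1.52 = 100.5 m²/day.
Hydraulic gradient i = Δh / L = 21.7 / 2170 = 0.01000.
Q = Σ(K_i·b_i) · W · i = 100.5 × 442 × 0.01000 = 444.2 m³/day.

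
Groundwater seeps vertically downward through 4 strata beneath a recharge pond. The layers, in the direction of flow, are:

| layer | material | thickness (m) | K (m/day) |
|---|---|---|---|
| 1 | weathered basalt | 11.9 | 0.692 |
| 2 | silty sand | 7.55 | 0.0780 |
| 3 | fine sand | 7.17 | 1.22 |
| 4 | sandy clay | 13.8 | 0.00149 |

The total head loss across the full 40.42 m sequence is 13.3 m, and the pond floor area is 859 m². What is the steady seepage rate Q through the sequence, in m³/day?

Flow is perpendicular to layering, so the layers act in series and the equivalent K is the thickness-weighted harmonic mean.
Total thickness L = 11.9 + 7.55 + 7.17 + 13.8 = 40.42 m.
Σ(b_i/K_i) = 11.9/0.692 + 7.55/0.0780 + 7.17/1.22 + 13.8/0.00149 = 9382 d.
K_eq = L / Σ(b_i/K_i) = 40.42 / 9382 = 0.004308 m/day.
Q = K_eq · A · (Δh/L) = 0.004308 × 859 × (13.3/40.42) = 1.218 m³/day.

1.22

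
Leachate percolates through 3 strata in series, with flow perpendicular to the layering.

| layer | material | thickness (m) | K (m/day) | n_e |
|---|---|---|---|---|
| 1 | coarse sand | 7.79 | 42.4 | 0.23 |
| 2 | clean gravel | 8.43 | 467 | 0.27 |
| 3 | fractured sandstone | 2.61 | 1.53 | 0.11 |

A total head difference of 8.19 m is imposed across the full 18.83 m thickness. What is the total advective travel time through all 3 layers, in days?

With flow normal to the layers, continuity requires the same specific discharge q through every layer.
Σ(b_i/K_i) = 7.79/42.4 + 8.43/467 + 2.61/1.53 = 1.908 d.
q = Δh / Σ(b_i/K_i) = 8.19 / 1.908 = 4.293 m/day.
In each layer the seepage velocity is v_i = q/n_i, so the layer transit time is t_i = b_i·n_i / q:
  layer 1 (coarse sand): t_1 = 7.79 × 0.23 / 4.293 = 0.4173 d
  layer 2 (clean gravel): t_2 = 8.43 × 0.27 / 4.293 = 0.5302 d
  layer 3 (fractured sandstone): t_3 = 2.61 × 0.11 / 4.293 = 0.06687 d
Total t = Σ t_i = 1.014 days.

1.01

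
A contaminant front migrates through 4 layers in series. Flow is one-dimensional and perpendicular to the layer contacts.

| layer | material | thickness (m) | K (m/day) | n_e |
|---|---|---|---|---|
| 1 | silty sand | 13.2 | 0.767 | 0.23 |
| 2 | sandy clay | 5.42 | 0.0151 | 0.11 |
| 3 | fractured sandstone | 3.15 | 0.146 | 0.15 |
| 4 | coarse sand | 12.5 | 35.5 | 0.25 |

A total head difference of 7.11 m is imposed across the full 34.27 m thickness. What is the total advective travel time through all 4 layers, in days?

405

With flow normal to the layers, continuity requires the same specific discharge q through every layer.
Σ(b_i/K_i) = 13.2/0.767 + 5.42/0.0151 + 3.15/0.146 + 12.5/35.5 = 398.1 d.
q = Δh / Σ(b_i/K_i) = 7.11 / 398.1 = 0.01786 m/day.
In each layer the seepage velocity is v_i = q/n_i, so the layer transit time is t_i = b_i·n_i / q:
  layer 1 (silty sand): t_1 = 13.2 × 0.23 / 0.01786 = 170.0 d
  layer 2 (sandy clay): t_2 = 5.42 × 0.11 / 0.01786 = 33.38 d
  layer 3 (fractured sandstone): t_3 = 3.15 × 0.15 / 0.01786 = 26.45 d
  layer 4 (coarse sand): t_4 = 12.5 × 0.25 / 0.01786 = 175.0 d
Total t = Σ t_i = 404.8 days.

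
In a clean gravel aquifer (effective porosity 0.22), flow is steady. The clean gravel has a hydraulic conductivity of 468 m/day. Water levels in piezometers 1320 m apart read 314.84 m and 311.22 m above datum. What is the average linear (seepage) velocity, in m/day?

Hydraulic gradient i = (314.84 − 311.22) / 1320 = 3.62 / 1320 = 0.002742.
Darcy flux q = K · i = 468.0 × 0.002742 = 1.283 m/day.
Seepage velocity v = q / n_e = 1.283 / 0.22 = 5.834 m/day.

5.83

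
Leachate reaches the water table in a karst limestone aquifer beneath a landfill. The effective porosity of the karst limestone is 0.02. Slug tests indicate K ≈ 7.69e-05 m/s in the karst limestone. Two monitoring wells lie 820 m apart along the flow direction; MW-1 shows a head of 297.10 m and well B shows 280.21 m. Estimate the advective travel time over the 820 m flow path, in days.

Convert K: 7.69e-05 m/s × 86400 = 6.644 m/day.
Hydraulic gradient i = (297.10 − 280.21) / 820 = 16.89 / 820 = 0.02060.
Darcy flux q = K · i = 6.644 × 0.02060 = 0.1369 m/day.
Seepage velocity v = q / n_e = 0.1369 / 0.02 = 6.843 m/day.
Travel time t = L / v = 820 / 6.843 = 119.8 days.

120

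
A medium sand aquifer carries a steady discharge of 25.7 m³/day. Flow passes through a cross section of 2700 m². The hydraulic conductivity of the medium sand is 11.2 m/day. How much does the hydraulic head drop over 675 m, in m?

0.574

From Q = K·A·i, i = Q / (K·A) = 25.7 / (11.20 × 2700) = 0.0008499.
Head loss Δh = i · L = 0.0008499 × 675 = 0.5737 m.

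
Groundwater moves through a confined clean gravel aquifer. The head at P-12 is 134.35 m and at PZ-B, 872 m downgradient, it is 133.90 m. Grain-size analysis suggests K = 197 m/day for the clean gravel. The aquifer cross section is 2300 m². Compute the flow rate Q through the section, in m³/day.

Hydraulic gradient i = (134.35 − 133.90) / 872 = 0.45 / 872 = 0.0005161.
Darcy's law: Q = K · A · i = 197.0 × 2300 × 0.0005161 = 233.8 m³/day.

234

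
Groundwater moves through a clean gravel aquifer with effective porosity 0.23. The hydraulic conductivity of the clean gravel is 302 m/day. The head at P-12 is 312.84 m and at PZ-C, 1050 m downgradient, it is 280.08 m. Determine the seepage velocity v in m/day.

Hydraulic gradient i = (312.84 − 280.08) / 1050 = 32.76 / 1050 = 0.03120.
Darcy flux q = K · i = 302.0 × 0.03120 = 9.422 m/day.
Seepage velocity v = q / n_e = 9.422 / 0.23 = 40.97 m/day.

41.0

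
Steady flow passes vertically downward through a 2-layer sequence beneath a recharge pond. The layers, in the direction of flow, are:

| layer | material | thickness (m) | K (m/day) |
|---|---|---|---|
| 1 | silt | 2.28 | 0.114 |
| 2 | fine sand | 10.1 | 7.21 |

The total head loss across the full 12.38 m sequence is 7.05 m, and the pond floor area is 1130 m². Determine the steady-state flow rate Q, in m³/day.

372

Flow is perpendicular to layering, so the layers act in series and the equivalent K is the thickness-weighted harmonic mean.
Total thickness L = 2.28 + 10.1 = 12.38 m.
Σ(b_i/K_i) = 2.28/0.114 + 10.1/7.21 = 21.40 d.
K_eq = L / Σ(b_i/K_i) = 12.38 / 21.40 = 0.5785 m/day.
Q = K_eq · A · (Δh/L) = 0.5785 × 1130 × (7.05/12.38) = 372.3 m³/day.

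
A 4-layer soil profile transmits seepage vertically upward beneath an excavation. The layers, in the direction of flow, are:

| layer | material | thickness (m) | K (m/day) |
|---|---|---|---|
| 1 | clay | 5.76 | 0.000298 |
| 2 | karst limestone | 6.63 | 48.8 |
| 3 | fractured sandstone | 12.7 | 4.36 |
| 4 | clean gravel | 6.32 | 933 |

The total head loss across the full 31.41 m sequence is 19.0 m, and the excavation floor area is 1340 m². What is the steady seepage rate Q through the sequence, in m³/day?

1.32

Flow is perpendicular to layering, so the layers act in series and the equivalent K is the thickness-weighted harmonic mean.
Total thickness L = 5.76 + 6.63 + 12.7 + 6.32 = 31.41 m.
Σ(b_i/K_i) = 5.76/0.000298 + 6.63/48.8 + 12.7/4.36 + 6.32/933 = 19332 d.
K_eq = L / Σ(b_i/K_i) = 31.41 / 19332 = 0.001625 m/day.
Q = K_eq · A · (Δh/L) = 0.001625 × 1340 × (19.0/31.41) = 1.317 m³/day.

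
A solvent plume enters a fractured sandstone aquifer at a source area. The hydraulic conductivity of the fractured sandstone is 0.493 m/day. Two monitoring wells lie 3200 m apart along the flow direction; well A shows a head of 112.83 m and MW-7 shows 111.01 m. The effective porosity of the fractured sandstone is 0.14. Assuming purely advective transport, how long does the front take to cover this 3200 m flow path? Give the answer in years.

Hydraulic gradient i = (112.83 − 111.01) / 3200 = 1.82 / 3200 = 0.0005688.
Darcy flux q = K · i = 0.4930 × 0.0005688 = 0.0002804 m/day.
Seepage velocity v = q / n_e = 0.0002804 / 0.14 = 0.002003 m/day.
Travel time t = L / v = 3200 / 0.002003 = 1.598e+06 days = 4374 years.

4370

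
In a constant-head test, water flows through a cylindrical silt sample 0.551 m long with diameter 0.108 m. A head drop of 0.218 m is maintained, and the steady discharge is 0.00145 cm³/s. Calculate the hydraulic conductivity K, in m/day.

Cross-sectional area A = π·(d/2)² = π × (0.108/2)² = 0.009161 m².
Convert discharge: 0.00145 cm³/s = 1.450e-09 m³/s.
Darcy's law rearranged: K = Q·L / (A·Δh) = 1.450e-09 × 0.551 / (0.009161 × 0.218) = 4.001e-07 m/s = 0.03457 m/day.

0.0346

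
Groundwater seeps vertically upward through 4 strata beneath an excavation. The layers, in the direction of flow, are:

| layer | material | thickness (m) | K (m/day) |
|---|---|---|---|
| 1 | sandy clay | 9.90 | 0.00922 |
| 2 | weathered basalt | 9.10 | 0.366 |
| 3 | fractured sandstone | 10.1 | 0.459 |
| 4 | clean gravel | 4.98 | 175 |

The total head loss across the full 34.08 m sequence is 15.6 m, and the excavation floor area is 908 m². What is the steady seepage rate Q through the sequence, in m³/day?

Flow is perpendicular to layering, so the layers act in series and the equivalent K is the thickness-weighted harmonic mean.
Total thickness L = 9.90 + 9.10 + 10.1 + 4.98 = 34.08 m.
Σ(b_i/K_i) = 9.90/0.00922 + 9.10/0.366 + 10.1/0.459 + 4.98/175 = 1121 d.
K_eq = L / Σ(b_i/K_i) = 34.08 / 1121 = 0.03041 m/day.
Q = K_eq · A · (Δh/L) = 0.03041 × 908 × (15.6/34.08) = 12.64 m³/day.

12.6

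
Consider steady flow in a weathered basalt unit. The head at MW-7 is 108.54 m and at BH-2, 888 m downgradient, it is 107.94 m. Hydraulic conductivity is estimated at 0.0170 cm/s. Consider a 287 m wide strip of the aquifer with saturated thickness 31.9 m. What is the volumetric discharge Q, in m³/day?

Convert K: 0.0170 cm/s × 864 = 14.69 m/day.
Cross-sectional area A = 287 × 31.9 = 9155 m².
Hydraulic gradient i = (108.54 − 107.94) / 888 = 0.6 / 888 = 0.0006757.
Darcy's law: Q = K · A · i = 14.69 × 9155 × 0.0006757 = 90.86 m³/day.

90.9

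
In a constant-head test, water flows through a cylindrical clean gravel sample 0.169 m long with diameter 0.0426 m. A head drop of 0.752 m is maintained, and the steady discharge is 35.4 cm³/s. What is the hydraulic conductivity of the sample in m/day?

482

Cross-sectional area A = π·(d/2)² = π × (0.0426/2)² = 0.001425 m².
Convert discharge: 35.4 cm³/s = 3.540e-05 m³/s.
Darcy's law rearranged: K = Q·L / (A·Δh) = 3.540e-05 × 0.169 / (0.001425 × 0.752) = 0.005582 m/s = 482.3 m/day.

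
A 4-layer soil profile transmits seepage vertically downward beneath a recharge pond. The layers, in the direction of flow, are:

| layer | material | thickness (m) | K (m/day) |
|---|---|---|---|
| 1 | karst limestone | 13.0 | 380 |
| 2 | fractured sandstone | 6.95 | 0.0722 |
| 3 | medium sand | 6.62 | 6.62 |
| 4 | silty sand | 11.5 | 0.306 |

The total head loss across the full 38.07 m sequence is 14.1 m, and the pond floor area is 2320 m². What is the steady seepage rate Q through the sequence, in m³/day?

243

Flow is perpendicular to layering, so the layers act in series and the equivalent K is the thickness-weighted harmonic mean.
Total thickness L = 13.0 + 6.95 + 6.62 + 11.5 = 38.07 m.
Σ(b_i/K_i) = 13.0/380 + 6.95/0.0722 + 6.62/6.62 + 11.5/0.306 = 134.9 d.
K_eq = L / Σ(b_i/K_i) = 38.07 / 134.9 = 0.2823 m/day.
Q = K_eq · A · (Δh/L) = 0.2823 × 2320 × (14.1/38.07) = 242.5 m³/day.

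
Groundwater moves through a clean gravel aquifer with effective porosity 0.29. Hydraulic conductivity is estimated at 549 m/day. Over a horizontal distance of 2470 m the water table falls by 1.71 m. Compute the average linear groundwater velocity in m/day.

1.31

Hydraulic gradient i = Δh / L = 1.71 / 2470 = 0.0006923.
Darcy flux q = K · i = 549.0 × 0.0006923 = 0.3801 m/day.
Seepage velocity v = q / n_e = 0.3801 / 0.29 = 1.311 m/day.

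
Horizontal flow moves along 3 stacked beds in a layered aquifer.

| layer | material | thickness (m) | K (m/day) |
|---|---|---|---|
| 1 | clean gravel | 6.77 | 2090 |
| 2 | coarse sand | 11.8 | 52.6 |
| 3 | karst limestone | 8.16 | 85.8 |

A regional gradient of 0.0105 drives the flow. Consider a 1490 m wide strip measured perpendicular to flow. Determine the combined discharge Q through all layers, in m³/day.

242000

Flow is parallel to layering, so each bed carries its own Darcy discharge and the transmissivities add.
Σ(K_i·b_i) = 2090×6.77 + 52.6×11.8 + 85.8×8.16 = 15470 m²/day.
Hydraulic gradient i = 0.0105.
Q = Σ(K_i·b_i) · W · i = 15470 × 1490 × 0.01050 = 2.420e+05 m³/day.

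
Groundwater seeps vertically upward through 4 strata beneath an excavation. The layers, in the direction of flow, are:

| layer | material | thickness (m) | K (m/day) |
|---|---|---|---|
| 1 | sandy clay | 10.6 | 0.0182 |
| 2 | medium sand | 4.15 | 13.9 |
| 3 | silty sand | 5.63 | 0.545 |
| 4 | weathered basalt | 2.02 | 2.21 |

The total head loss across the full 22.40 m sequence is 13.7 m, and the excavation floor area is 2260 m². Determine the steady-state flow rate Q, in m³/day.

52.1

Flow is perpendicular to layering, so the layers act in series and the equivalent K is the thickness-weighted harmonic mean.
Total thickness L = 10.6 + 4.15 + 5.63 + 2.02 = 22.40 m.
Σ(b_i/K_i) = 10.6/0.0182 + 4.15/13.9 + 5.63/0.545 + 2.02/2.21 = 594.0 d.
K_eq = L / Σ(b_i/K_i) = 22.40 / 594.0 = 0.03771 m/day.
Q = K_eq · A · (Δh/L) = 0.03771 × 2260 × (13.7/22.40) = 52.13 m³/day.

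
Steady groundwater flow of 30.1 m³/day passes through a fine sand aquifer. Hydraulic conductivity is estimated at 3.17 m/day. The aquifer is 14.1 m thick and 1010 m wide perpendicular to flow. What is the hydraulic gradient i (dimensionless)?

Cross-sectional area A = 1010 × 14.1 = 14241 m².
From Q = K·A·i, i = Q / (K·A) = 30.1 / (3.170 × 14241) = 0.0006668.

0.000667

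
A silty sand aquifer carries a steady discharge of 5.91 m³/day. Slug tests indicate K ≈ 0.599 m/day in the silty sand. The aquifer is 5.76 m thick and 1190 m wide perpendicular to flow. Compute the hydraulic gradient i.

0.00144

Cross-sectional area A = 1190 × 5.76 = 6854 m².
From Q = K·A·i, i = Q / (K·A) = 5.91 / (0.5990 × 6854) = 0.001439.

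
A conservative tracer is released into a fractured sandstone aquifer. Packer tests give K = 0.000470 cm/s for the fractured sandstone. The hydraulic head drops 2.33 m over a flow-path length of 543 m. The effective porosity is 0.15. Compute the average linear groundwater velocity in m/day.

0.0116

Convert K: 0.000470 cm/s × 864 = 0.4061 m/day.
Hydraulic gradient i = Δh / L = 2.33 / 543 = 0.004291.
Darcy flux q = K · i = 0.4061 × 0.004291 = 0.001742 m/day.
Seepage velocity v = q / n_e = 0.001742 / 0.15 = 0.01162 m/day.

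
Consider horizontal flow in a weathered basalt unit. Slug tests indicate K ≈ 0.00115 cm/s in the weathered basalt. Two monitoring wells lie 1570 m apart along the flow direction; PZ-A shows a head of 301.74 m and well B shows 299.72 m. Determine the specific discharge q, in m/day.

Convert K: 0.00115 cm/s × 864 = 0.9936 m/day.
Hydraulic gradient i = (301.74 − 299.72) / 1570 = 2.02 / 1570 = 0.001287.
Specific discharge q = K · i = 0.9936 × 0.001287 = 0.001278 m/day.

0.00128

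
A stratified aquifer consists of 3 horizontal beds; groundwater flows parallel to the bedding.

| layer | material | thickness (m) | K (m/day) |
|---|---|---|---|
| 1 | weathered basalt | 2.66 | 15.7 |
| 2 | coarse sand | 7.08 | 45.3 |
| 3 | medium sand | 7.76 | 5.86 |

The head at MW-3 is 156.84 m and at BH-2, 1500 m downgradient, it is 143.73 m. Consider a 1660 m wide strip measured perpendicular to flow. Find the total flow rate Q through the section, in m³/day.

5920

Flow is parallel to layering, so each bed carries its own Darcy discharge and the transmissivities add.
Σ(K_i·b_i) = 15.7×2.66 + 45.3×7.08 + 5.86×7.76 = 408.0 m²/day.
Hydraulic gradient i = (156.84 − 143.73) / 1500 = 13.11 / 1500 = 0.008740.
Q = Σ(K_i·b_i) · W · i = 408.0 × 1660 × 0.008740 = 5919 m³/day.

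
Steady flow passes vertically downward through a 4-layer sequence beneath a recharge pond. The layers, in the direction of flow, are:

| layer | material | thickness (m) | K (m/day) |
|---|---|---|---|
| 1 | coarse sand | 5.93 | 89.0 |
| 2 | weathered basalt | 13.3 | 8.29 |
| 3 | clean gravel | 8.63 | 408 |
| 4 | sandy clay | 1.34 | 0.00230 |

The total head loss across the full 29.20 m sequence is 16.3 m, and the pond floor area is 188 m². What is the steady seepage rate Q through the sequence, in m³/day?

Flow is perpendicular to layering, so the layers act in series and the equivalent K is the thickness-weighted harmonic mean.
Total thickness L = 5.93 + 13.3 + 8.63 + 1.34 = 29.20 m.
Σ(b_i/K_i) = 5.93/89.0 + 13.3/8.29 + 8.63/408 + 1.34/0.00230 = 584.3 d.
K_eq = L / Σ(b_i/K_i) = 29.20 / 584.3 = 0.04997 m/day.
Q = K_eq · A · (Δh/L) = 0.04997 × 188 × (16.3/29.20) = 5.245 m³/day.

5.24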